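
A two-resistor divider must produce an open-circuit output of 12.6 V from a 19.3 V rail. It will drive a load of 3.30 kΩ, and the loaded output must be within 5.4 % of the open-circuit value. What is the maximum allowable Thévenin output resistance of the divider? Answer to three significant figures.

R_th ≤ 188 Ω

Loading drop = R_th/(R_th + R_L) ≤ 0.0540, so R_th ≤ R_L · ε/(1−ε) = 3.30 kΩ × 0.0540/0.9460 = 188 Ω.
(Any R1, R2 with R2/(R1+R2) = 0.653 and R1‖R2 ≤ 188 Ω will meet the spec.)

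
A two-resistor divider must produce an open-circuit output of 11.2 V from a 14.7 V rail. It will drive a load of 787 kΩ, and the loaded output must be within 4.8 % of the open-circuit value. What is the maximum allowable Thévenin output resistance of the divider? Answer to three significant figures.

R_th ≤ 39.7 kΩ

Loading drop = R_th/(R_th + R_L) ≤ 0.0480, so R_th ≤ R_L · ε/(1−ε) = 787 kΩ × 0.0480/0.9520 = 39.7 kΩ.
(Any R1, R2 with R2/(R1+R2) = 0.762 and R1‖R2 ≤ 39.7 kΩ will meet the spec.)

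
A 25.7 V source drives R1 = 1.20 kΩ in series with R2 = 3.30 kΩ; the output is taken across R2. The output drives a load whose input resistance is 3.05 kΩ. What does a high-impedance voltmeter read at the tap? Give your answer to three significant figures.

V_out ≈ 14.6 V

The load sits in parallel with R2: R2‖R_L = (3.30 × 3.05) / (3.30 + 3.05) = 1.585 kΩ.
V_out = 25.7 × 1.585 / (1.20 + 1.585) = 25.7 × 1.585/2.785 = 14.6 V.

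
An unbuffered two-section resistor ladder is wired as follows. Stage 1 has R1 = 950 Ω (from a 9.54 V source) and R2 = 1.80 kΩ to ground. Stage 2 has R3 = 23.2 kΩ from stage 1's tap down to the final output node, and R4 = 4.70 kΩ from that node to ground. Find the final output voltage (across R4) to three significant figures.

V_out ≈ 1.03 V

Stage 2 presents R3+R4 = 27900 Ω as a load on stage 1's tap.
Stage 1's lower leg becomes R2‖(R3+R4) = 1691 Ω, so V_mid = 9.54 × 1691/2641 = 6.108 V.
Stage 2 is itself unloaded: V_out = V_mid × R4/(R3+R4) = 6.108 × 4700/27900 = 1.03 V.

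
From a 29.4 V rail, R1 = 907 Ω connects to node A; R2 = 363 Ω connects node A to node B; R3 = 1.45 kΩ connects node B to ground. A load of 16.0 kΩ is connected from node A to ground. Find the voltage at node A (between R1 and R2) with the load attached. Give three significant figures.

V ≈ 18.9 V

Below node A the series string R2+R3 = 1813 Ω sits in parallel with the 16000 Ω load: 1628 Ω.
V_A = 29.4 × 1628/(907 + 1628) = 18.9 V.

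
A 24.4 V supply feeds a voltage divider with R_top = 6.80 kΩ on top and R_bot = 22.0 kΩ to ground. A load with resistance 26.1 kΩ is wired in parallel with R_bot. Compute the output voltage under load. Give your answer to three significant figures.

V_out ≈ 15.5 V

The load sits in parallel with R_bot: R_bot‖R_L = (22.0 × 26.1) / (22.0 + 26.1) = 11.94 kΩ.
V_out = 24.4 × 11.94 / (6.80 + 11.94) = 24.4 × 11.94/18.74 = 15.5 V.
(Unloaded it would have been 18.6 V.)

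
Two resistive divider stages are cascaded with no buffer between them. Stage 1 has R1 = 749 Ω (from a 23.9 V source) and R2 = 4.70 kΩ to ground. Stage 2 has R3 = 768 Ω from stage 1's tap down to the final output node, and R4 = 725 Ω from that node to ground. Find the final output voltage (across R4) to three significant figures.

Stage 2 presents R3+R4 = 1493 Ω as a load on stage 1's tap.
Stage 1's lower leg becomes R2‖(R3+R4) = 1133 Ω, so V_mid = 23.9 × 1133/1882 = 14.39 V.
Stage 2 is itself unloaded: V_out = V_mid × R4/(R3+R4) = 14.39 × 725/1493 = 6.99 V.

V_out ≈ 6.99 V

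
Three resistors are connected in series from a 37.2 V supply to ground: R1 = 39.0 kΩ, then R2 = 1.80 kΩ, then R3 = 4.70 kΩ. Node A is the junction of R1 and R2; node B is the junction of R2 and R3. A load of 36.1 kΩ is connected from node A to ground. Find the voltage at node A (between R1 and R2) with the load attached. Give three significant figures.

V ≈ 4.60 V

Below node A the series string R2+R3 = 6.500 kΩ sits in parallel with the 36.1 kΩ load: 5.508 kΩ.
V_A = 37.2 × 5.508/(39.0 + 5.508) = 4.60 V.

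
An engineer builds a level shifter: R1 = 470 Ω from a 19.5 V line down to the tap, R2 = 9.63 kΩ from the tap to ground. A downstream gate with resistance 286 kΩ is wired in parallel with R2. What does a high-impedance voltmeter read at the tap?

The load sits in parallel with R2: R2‖R_L = (9630 × 286000) / (9630 + 286000) = 9316 Ω.
V_out = 19.5 × 9316 / (470 + 9316) = 19.5 × 9316/9786 = 18.6 V.

V_out ≈ 18.6 V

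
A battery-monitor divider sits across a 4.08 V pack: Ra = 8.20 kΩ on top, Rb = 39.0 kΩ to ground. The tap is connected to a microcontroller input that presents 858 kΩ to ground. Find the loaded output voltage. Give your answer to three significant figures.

V_out ≈ 3.34 V

The load sits in parallel with Rb: Rb‖R_L = (39.0 × 858) / (39.0 + 858) = 37.30 kΩ.
V_out = 4.08 × 37.30 / (8.20 + 37.30) = 4.08 × 37.30/45.50 = 3.34 V.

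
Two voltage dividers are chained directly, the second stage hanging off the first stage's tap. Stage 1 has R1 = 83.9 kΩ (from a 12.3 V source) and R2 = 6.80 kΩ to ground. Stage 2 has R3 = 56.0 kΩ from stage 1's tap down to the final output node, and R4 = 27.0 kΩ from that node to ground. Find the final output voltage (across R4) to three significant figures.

Stage 2 presents R3+R4 = 83.00 kΩ as a load on stage 1's tap.
Stage 1's lower leg becomes R2‖(R3+R4) = 6.285 kΩ, so V_mid = 12.3 × 6.285/90.19 = 0.8572 V.
Stage 2 is itself unloaded: V_out = V_mid × R4/(R3+R4) = 0.8572 × 27.0/83.00 = 0.279 V.

V_out ≈ 0.279 V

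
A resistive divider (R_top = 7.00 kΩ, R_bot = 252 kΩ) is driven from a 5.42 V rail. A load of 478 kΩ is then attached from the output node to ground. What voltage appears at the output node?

V_out ≈ 5.20 V

The load sits in parallel with R_bot: R_bot‖R_L = (252 × 478) / (252 + 478) = 165.0 kΩ.
V_out = 5.42 × 165.0 / (7.00 + 165.0) = 5.42 × 165.0/172.0 = 5.20 V.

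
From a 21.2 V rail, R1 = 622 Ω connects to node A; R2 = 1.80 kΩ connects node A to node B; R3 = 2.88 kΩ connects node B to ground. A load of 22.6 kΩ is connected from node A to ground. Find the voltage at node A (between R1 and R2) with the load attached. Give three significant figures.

Below node A the series string R2+R3 = 4680 Ω sits in parallel with the 22600 Ω load: 3877 Ω.
V_A = 21.2 × 3877/(622 + 3877) = 18.3 V.

V ≈ 18.3 V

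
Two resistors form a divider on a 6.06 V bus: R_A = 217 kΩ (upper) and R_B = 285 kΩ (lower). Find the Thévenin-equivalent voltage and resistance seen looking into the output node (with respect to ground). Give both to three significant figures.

V_th = 3.44 V, R_th = 123 kΩ

V_th is the open-circuit tap voltage: 6.06 × 285/(217 + 285) = 3.44 V.
With the supply zeroed, R_A and R_B appear in parallel from the tap: R_th = R_A‖R_B = (217 × 285)/502.0 = 123 kΩ.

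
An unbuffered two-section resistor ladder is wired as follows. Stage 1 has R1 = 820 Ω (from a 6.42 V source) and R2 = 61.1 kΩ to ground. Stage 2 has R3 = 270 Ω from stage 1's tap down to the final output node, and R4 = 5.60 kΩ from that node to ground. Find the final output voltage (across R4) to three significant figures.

Stage 2 presents R3+R4 = 5870 Ω as a load on stage 1's tap.
Stage 1's lower leg becomes R2‖(R3+R4) = 5355 Ω, so V_mid = 6.42 × 5355/6175 = 5.568 V.
Stage 2 is itself unloaded: V_out = V_mid × R4/(R3+R4) = 5.568 × 5600/5870 = 5.31 V.

V_out ≈ 5.31 V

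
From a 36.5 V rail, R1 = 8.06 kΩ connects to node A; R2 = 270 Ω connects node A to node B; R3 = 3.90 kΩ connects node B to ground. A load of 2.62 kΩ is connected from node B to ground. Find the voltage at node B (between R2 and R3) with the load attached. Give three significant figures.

V ≈ 5.78 V

At node B, R3 is in parallel with the load: R3‖R_L = 1567 Ω.
Below node A the resistance is R2 + (R3‖R_L) = 1837 Ω, so V_A = 36.5 × 1837/9897 = 6.775 V.
Then V_B = V_A × (R3‖R_L)/(R2 + R3‖R_L) = 6.775 × 1567/1837 = 5.78 V.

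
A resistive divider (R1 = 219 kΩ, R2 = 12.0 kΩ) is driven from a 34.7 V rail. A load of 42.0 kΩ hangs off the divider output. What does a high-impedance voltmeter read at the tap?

The load sits in parallel with R2: R2‖R_L = (12.0 × 42.0) / (12.0 + 42.0) = 9.333 kΩ.
V_out = 34.7 × 9.333 / (219 + 9.333) = 34.7 × 9.333/228.3 = 1.42 V.

V_out ≈ 1.42 V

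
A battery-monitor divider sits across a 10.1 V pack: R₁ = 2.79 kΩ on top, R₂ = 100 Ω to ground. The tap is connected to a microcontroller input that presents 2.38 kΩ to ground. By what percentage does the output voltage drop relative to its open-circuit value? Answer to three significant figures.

3.90 %

The divider's output (Thévenin) resistance is R₁‖R₂ = 96.54 Ω.
Fractional drop under load = R_th/(R_th + R_L) = 96.54 / (96.54 + 2380) = 0.03898.
So the output falls by 3.90 %.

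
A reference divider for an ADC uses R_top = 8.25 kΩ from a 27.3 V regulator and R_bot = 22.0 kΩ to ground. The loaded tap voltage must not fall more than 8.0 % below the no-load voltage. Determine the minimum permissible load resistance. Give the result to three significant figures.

R_L(min) ≈ 69.0 kΩ

Output resistance R_th = R_top‖R_bot = (8.25 × 22.0)/30.25 = 6.000 kΩ.
The fractional drop is R_th/(R_th + R_L); requiring this ≤ 0.0800 gives R_L ≥ R_th(1/0.0800 − 1) = 6.000 × 11.50 = 69.0 kΩ.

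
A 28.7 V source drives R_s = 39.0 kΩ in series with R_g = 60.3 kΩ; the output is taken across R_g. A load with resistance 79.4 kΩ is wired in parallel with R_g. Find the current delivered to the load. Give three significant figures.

R_g‖R_L = 34.27 kΩ; V_out = 28.7 × 34.27/73.27 = 13.42 V.
I_L = V_out / R_L = 13.42 / 79.4 kΩ = 0.169 mA.

I_L ≈ 0.169 mA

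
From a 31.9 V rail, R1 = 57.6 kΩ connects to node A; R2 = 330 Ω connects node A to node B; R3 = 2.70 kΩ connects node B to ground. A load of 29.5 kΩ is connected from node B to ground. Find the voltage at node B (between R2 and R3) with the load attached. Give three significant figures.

V ≈ 1.31 V

At node B, R3 is in parallel with the load: R3‖R_L = 2474 Ω.
Below node A the resistance is R2 + (R3‖R_L) = 2804 Ω, so V_A = 31.9 × 2804/60400 = 1.481 V.
Then V_B = V_A × (R3‖R_L)/(R2 + R3‖R_L) = 1.481 × 2474/2804 = 1.31 V.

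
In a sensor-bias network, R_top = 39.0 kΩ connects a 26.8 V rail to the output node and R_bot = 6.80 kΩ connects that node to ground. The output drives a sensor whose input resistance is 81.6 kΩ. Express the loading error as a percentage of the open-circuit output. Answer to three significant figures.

6.63 %

The divider's output (Thévenin) resistance is R_top‖R_bot = 5.790 kΩ.
Fractional drop under load = R_th/(R_th + R_L) = 5.790 / (5.790 + 81.6) = 0.06626.
So the output falls by 6.63 %.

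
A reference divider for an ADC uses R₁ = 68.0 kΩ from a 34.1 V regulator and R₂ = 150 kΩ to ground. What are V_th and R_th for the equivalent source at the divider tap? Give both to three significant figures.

V_th is the open-circuit tap voltage: 34.1 × 150/(68.0 + 150) = 23.5 V.
With the supply zeroed, R₁ and R₂ appear in parallel from the tap: R_th = R₁‖R₂ = (68.0 × 150)/218.0 = 46.8 kΩ.

V_th = 23.5 V, R_th = 46.8 kΩ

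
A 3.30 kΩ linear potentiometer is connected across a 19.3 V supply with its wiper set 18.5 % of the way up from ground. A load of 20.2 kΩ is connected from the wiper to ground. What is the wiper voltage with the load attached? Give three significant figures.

V ≈ 3.48 V

The wiper splits the pot into (1−α)R = 2690 Ω above and αR = 610.5 Ω below.
Lower section ‖ load = 592.6 Ω.
V_wiper = 19.3 × 592.6/(2690 + 592.6) = 3.48 V.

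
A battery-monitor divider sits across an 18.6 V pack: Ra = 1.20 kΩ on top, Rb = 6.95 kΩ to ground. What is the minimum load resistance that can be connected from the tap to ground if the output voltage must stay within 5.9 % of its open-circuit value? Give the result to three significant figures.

R_L(min) ≈ 16.3 kΩ

Output resistance R_th = Ra‖Rb = (1.20 × 6.95)/8.150 = 1.023 kΩ.
The fractional drop is R_th/(R_th + R_L); requiring this ≤ 0.0590 gives R_L ≥ R_th(1/0.0590 − 1) = 1.023 × 15.95 = 16.3 kΩ.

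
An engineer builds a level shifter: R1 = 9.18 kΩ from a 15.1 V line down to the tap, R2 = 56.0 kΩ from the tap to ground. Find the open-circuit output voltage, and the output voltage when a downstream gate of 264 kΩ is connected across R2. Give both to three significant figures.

Open-circuit: V = 15.1 × 56.0/(9.18 + 56.0) = 13.0 V.
With the load, R2 becomes R2‖R_L = 46.20 kΩ, so V = 15.1 × 46.20/55.38 = 12.6 V.

Unloaded: 13.0 V; loaded: 12.6 V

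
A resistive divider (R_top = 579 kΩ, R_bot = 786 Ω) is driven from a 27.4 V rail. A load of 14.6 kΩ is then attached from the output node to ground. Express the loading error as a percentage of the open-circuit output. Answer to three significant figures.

The divider's output (Thévenin) resistance is R_top‖R_bot = 784.9 Ω.
Fractional drop under load = R_th/(R_th + R_L) = 784.9 / (784.9 + 14600) = 0.05102.
So the output falls by 5.10 %.

5.10 %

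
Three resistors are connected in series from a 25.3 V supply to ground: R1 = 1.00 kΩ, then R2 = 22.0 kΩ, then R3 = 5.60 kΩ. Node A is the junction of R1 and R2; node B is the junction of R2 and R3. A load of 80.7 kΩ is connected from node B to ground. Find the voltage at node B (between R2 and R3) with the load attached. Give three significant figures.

At node B, R3 is in parallel with the load: R3‖R_L = 5.237 kΩ.
Below node A the resistance is R2 + (R3‖R_L) = 27.24 kΩ, so V_A = 25.3 × 27.24/28.24 = 24.40 V.
Then V_B = V_A × (R3‖R_L)/(R2 + R3‖R_L) = 24.40 × 5.237/27.24 = 4.69 V.

V ≈ 4.69 V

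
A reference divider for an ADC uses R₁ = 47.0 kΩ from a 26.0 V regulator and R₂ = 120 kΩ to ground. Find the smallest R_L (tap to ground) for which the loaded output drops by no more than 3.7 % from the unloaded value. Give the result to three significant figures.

R_L(min) ≈ 879 kΩ

Output resistance R_th = R₁‖R₂ = (47.0 × 120)/167.0 = 33.77 kΩ.
The fractional drop is R_th/(R_th + R_L); requiring this ≤ 0.0370 gives R_L ≥ R_th(1/0.0370 − 1) = 33.77 × 26.03 = 879 kΩ.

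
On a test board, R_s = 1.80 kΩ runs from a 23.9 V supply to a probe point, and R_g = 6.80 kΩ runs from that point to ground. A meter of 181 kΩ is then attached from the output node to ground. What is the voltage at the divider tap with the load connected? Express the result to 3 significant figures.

The load sits in parallel with R_g: R_g‖R_L = (6.80 × 181) / (6.80 + 181) = 6.554 kΩ.
V_out = 23.9 × 6.554 / (1.80 + 6.554) = 23.9 × 6.554/8.354 = 18.8 V.

V_out ≈ 18.8 V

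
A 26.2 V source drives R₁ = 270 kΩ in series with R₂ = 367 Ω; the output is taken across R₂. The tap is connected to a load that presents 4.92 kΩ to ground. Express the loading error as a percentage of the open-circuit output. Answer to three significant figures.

6.93 %

The divider's output (Thévenin) resistance is R₁‖R₂ = 366.5 Ω.
Fractional drop under load = R_th/(R_th + R_L) = 366.5 / (366.5 + 4920) = 0.06933.
So the output falls by 6.93 %.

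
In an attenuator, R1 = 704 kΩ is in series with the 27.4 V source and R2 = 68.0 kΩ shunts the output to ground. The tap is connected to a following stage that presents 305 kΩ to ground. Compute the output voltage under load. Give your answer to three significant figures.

V_out ≈ 2.01 V

The load sits in parallel with R2: R2‖R_L = (68.0 × 305) / (68.0 + 305) = 55.60 kΩ.
V_out = 27.4 × 55.60 / (704 + 55.60) = 27.4 × 55.60/759.6 = 2.01 V.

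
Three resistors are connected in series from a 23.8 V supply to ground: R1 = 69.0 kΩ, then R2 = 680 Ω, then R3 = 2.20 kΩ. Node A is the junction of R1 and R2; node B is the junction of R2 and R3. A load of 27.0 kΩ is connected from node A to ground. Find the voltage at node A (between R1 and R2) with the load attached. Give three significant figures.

Below node A the series string R2+R3 = 2880 Ω sits in parallel with the 27000 Ω load: 2602 Ω.
V_A = 23.8 × 2602/(69000 + 2602) = 0.865 V.

V ≈ 0.865 V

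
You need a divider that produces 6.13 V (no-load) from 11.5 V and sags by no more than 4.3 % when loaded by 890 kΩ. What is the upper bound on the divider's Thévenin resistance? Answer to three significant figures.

R_th ≤ 40.0 kΩ

Loading drop = R_th/(R_th + R_L) ≤ 0.0430, so R_th ≤ R_L · ε/(1−ε) = 890 kΩ × 0.0430/0.9570 = 40.0 kΩ.
(Any R1, R2 with R2/(R1+R2) = 0.533 and R1‖R2 ≤ 40.0 kΩ will meet the spec.)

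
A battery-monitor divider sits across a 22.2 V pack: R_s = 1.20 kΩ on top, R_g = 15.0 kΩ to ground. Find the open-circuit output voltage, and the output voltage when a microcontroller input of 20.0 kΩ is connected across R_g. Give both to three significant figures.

Open-circuit: V = 22.2 × 15.0/(1.20 + 15.0) = 20.6 V.
With the load, R_g becomes R_g‖R_L = 8.571 kΩ, so V = 22.2 × 8.571/9.771 = 19.5 V.

Unloaded: 20.6 V; loaded: 19.5 V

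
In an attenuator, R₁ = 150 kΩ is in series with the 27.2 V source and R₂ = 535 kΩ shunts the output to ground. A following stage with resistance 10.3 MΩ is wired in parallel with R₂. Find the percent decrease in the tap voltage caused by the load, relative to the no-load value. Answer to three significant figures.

1.12 %

The divider's output (Thévenin) resistance is R₁‖R₂ = 117.2 kΩ.
Fractional drop under load = R_th/(R_th + R_L) = 117.2 / (117.2 + 10300) = 0.01125.
So the output falls by 1.12 %.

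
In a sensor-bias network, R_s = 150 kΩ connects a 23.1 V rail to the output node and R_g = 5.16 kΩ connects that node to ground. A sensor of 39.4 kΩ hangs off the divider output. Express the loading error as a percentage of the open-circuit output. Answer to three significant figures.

Unloaded V = 23.1 × 5.16/155.2 = 0.76821 V.
Loaded: R_g‖R_L = 4.562 kΩ, giving V = 23.1 × 4.562/154.6 = 0.68188 V.
Drop = (0.76821 − 0.68188) / 0.76821 = 11.2 %.

11.2 %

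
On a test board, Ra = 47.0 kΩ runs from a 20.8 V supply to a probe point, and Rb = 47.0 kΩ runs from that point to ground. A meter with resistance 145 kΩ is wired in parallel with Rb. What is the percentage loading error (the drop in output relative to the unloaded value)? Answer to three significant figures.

The divider's output (Thévenin) resistance is Ra‖Rb = 23.50 kΩ.
Fractional drop under load = R_th/(R_th + R_L) = 23.50 / (23.50 + 145) = 0.1395.
So the output falls by 13.9 %.

13.9 %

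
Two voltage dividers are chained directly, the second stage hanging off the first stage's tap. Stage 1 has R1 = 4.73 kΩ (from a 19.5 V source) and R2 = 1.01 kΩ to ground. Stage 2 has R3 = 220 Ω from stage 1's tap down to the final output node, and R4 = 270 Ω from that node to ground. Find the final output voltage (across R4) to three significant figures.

Stage 2 presents R3+R4 = 490.0 Ω as a load on stage 1's tap.
Stage 1's lower leg becomes R2‖(R3+R4) = 329.9 Ω, so V_mid = 19.5 × 329.9/5060 = 1.271 V.
Stage 2 is itself unloaded: V_out = V_mid × R4/(R3+R4) = 1.271 × 270/490.0 = 0.701 V.

V_out ≈ 0.701 V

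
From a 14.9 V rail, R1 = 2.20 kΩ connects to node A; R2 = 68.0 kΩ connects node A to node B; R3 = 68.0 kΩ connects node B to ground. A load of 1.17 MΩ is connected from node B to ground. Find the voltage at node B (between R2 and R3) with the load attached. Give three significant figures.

V ≈ 7.12 V

At node B, R3 is in parallel with the load: R3‖R_L = 64.26 kΩ.
Below node A the resistance is R2 + (R3‖R_L) = 132.3 kΩ, so V_A = 14.9 × 132.3/134.5 = 14.66 V.
Then V_B = V_A × (R3‖R_L)/(R2 + R3‖R_L) = 14.66 × 64.26/132.3 = 7.12 V.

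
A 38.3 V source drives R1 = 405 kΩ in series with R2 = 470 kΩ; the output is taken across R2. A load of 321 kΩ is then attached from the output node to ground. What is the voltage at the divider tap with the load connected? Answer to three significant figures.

V_out ≈ 12.3 V

The load sits in parallel with R2: R2‖R_L = (470 × 321) / (470 + 321) = 190.7 kΩ.
V_out = 38.3 × 190.7 / (405 + 190.7) = 38.3 × 190.7/595.7 = 12.3 V.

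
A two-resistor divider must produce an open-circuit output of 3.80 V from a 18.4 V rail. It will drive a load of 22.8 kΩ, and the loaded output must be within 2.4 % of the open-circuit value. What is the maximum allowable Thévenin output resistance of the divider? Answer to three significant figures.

R_th ≤ 561 Ω

Loading drop = R_th/(R_th + R_L) ≤ 0.0240, so R_th ≤ R_L · ε/(1−ε) = 22.8 kΩ × 0.0240/0.9760 = 561 Ω.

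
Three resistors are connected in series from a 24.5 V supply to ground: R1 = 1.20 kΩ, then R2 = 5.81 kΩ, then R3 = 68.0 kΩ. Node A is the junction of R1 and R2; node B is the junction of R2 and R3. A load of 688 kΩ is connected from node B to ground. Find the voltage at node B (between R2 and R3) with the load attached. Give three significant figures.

At node B, R3 is in parallel with the load: R3‖R_L = 61.88 kΩ.
Below node A the resistance is R2 + (R3‖R_L) = 67.69 kΩ, so V_A = 24.5 × 67.69/68.89 = 24.07 V.
Then V_B = V_A × (R3‖R_L)/(R2 + R3‖R_L) = 24.07 × 61.88/67.69 = 22.0 V.

V ≈ 22.0 V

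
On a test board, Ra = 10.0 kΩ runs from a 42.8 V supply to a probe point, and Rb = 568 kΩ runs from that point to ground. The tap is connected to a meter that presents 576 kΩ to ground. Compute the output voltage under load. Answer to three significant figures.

The load sits in parallel with Rb: Rb‖R_L = (568 × 576) / (568 + 576) = 286.0 kΩ.
V_out = 42.8 × 286.0 / (10.0 + 286.0) = 42.8 × 286.0/296.0 = 41.4 V.
(Unloaded it would have been 42.1 V.)

V_out ≈ 41.4 V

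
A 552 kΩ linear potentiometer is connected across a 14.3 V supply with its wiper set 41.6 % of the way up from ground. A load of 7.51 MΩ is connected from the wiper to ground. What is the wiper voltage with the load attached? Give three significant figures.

V ≈ 5.84 V

The wiper splits the pot into (1−α)R = 322.4 kΩ above and αR = 229.6 kΩ below.
Lower section ‖ load = 222.8 kΩ.
V_wiper = 14.3 × 222.8/(322.4 + 222.8) = 5.84 V.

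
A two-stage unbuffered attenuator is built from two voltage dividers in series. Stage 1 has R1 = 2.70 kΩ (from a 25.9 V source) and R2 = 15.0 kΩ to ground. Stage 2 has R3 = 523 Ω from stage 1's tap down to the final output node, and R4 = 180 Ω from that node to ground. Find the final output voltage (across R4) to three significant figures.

V_out ≈ 1.32 V

Stage 2 presents R3+R4 = 703.0 Ω as a load on stage 1's tap.
Stage 1's lower leg becomes R2‖(R3+R4) = 671.5 Ω, so V_mid = 25.9 × 671.5/3372 = 5.159 V.
Stage 2 is itself unloaded: V_out = V_mid × R4/(R3+R4) = 5.159 × 180/703.0 = 1.32 V.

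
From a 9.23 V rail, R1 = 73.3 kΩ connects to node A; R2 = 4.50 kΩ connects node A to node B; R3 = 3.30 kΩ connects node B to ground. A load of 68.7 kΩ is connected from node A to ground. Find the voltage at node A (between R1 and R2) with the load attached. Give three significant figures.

V ≈ 0.805 V

Below node A the series string R2+R3 = 7.800 kΩ sits in parallel with the 68.7 kΩ load: 7.005 kΩ.
V_A = 9.23 × 7.005/(73.3 + 7.005) = 0.805 V.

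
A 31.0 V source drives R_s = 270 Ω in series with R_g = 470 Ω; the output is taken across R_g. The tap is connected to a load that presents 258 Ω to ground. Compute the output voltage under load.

V_out ≈ 11.8 V

The load sits in parallel with R_g: R_g‖R_L = (470 × 258) / (470 + 258) = 166.6 Ω.
V_out = 31.0 × 166.6 / (270 + 166.6) = 31.0 × 166.6/436.6 = 11.8 V.
(Unloaded it would have been 19.7 V.)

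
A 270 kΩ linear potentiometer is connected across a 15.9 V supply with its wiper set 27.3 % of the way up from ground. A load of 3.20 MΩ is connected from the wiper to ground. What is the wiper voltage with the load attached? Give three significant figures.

V ≈ 4.27 V

The wiper splits the pot into (1−α)R = 196.3 kΩ above and αR = 73.71 kΩ below.
Lower section ‖ load = 72.05 kΩ.
V_wiper = 15.9 × 72.05/(196.3 + 72.05) = 4.27 V.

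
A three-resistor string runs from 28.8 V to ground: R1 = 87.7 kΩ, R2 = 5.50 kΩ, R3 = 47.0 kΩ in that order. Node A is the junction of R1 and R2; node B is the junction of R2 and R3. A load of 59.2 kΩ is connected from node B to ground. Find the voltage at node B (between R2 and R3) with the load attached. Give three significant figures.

V ≈ 6.32 V

At node B, R3 is in parallel with the load: R3‖R_L = 26.20 kΩ.
Below node A the resistance is R2 + (R3‖R_L) = 31.70 kΩ, so V_A = 28.8 × 31.70/119.4 = 7.646 V.
Then V_B = V_A × (R3‖R_L)/(R2 + R3‖R_L) = 7.646 × 26.20/31.70 = 6.32 V.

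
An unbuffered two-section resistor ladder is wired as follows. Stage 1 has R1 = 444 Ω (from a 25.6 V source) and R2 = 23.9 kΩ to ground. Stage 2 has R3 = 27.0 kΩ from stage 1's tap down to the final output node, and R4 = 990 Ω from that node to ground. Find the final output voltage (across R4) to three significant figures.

V_out ≈ 0.875 V

Stage 2 presents R3+R4 = 27990 Ω as a load on stage 1's tap.
Stage 1's lower leg becomes R2‖(R3+R4) = 12890 Ω, so V_mid = 25.6 × 12890/13340 = 24.75 V.
Stage 2 is itself unloaded: V_out = V_mid × R4/(R3+R4) = 24.75 × 990/27990 = 0.875 V.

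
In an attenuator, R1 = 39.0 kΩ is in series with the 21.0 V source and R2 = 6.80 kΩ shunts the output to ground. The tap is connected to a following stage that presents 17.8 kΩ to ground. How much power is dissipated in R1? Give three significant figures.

P ≈ 8.92 mW

Total resistance from the source is R1 + (R2‖R_L) = 43.92 kΩ, so I = 21.0/43.92 kΩ = 0.4781 mA.
P = I²·R1 = (0.4781 mA)² × 39.0 kΩ = 8.92 mW.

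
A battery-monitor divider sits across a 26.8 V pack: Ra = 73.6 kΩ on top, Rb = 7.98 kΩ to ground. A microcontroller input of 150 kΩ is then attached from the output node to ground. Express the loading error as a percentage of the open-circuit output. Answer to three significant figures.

4.58 %

The divider's output (Thévenin) resistance is Ra‖Rb = 7.199 kΩ.
Fractional drop under load = R_th/(R_th + R_L) = 7.199 / (7.199 + 150) = 0.04580.
So the output falls by 4.58 %.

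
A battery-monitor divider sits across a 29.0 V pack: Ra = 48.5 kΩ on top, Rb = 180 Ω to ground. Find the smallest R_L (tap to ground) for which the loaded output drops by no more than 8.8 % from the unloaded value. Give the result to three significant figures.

R_L(min) ≈ 1.86 kΩ

Output resistance R_th = Ra‖Rb = (48500 × 180)/48680 = 179.3 Ω.
The fractional drop is R_th/(R_th + R_L); requiring this ≤ 0.0880 gives R_L ≥ R_th(1/0.0880 − 1) = 179.3 × 10.36 = 1.86 kΩ.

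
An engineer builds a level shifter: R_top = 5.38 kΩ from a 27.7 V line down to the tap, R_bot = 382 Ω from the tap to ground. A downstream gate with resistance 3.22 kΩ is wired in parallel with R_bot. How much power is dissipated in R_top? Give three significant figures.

Total resistance from the source is R_top + (R_bot‖R_L) = 5721 Ω, so I = 27.7/5721 Ω = 4.841 mA.
P = I²·R_top = (4.841 mA)² × 5.38 kΩ = 126 mW.

P ≈ 126 mW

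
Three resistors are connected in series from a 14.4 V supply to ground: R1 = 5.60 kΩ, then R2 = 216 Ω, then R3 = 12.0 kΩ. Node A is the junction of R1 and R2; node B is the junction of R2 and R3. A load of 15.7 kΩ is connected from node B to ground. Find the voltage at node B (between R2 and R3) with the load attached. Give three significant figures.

At node B, R3 is in parallel with the load: R3‖R_L = 6801 Ω.
Below node A the resistance is R2 + (R3‖R_L) = 7017 Ω, so V_A = 14.4 × 7017/12620 = 8.009 V.
Then V_B = V_A × (R3‖R_L)/(R2 + R3‖R_L) = 8.009 × 6801/7017 = 7.76 V.

V ≈ 7.76 V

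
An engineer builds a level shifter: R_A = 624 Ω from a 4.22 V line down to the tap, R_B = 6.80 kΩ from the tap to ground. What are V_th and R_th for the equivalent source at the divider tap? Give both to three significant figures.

V_th is the open-circuit tap voltage: 4.22 × 6800/(624 + 6800) = 3.87 V.
With the supply zeroed, R_A and R_B appear in parallel from the tap: R_th = R_A‖R_B = (624 × 6800)/7424 = 572 Ω.

V_th = 3.87 V, R_th = 572 Ω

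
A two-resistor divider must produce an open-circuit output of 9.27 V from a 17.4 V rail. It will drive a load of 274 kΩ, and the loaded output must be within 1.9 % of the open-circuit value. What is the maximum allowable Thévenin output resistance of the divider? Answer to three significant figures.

R_th ≤ 5.31 kΩ

Loading drop = R_th/(R_th + R_L) ≤ 0.0190, so R_th ≤ R_L · ε/(1−ε) = 274 kΩ × 0.0190/0.9810 = 5.31 kΩ.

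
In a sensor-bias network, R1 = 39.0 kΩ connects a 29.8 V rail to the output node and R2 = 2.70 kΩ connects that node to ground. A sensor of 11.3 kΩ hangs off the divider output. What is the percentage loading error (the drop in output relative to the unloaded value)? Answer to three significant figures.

18.3 %

The divider's output (Thévenin) resistance is R1‖R2 = 2.525 kΩ.
Fractional drop under load = R_th/(R_th + R_L) = 2.525 / (2.525 + 11.3) = 0.1827.
So the output falls by 18.3 %.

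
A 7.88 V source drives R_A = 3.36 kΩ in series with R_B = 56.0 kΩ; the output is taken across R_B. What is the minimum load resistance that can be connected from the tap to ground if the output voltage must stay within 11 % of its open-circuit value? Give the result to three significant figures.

Output resistance R_th = R_A‖R_B = (3.36 × 56.0)/59.36 = 3.170 kΩ.
The fractional drop is R_th/(R_th + R_L); requiring this ≤ 0.110 gives R_L ≥ R_th(1/0.110 − 1) = 3.170 × 8.091 = 25.6 kΩ.

R_L(min) ≈ 25.6 kΩ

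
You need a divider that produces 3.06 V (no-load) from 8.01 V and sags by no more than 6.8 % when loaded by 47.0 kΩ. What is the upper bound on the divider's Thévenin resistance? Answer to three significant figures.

Loading drop = R_th/(R_th + R_L) ≤ 0.0680, so R_th ≤ R_L · ε/(1−ε) = 47.0 kΩ × 0.0680/0.9320 = 3.43 kΩ.

R_th ≤ 3.43 kΩ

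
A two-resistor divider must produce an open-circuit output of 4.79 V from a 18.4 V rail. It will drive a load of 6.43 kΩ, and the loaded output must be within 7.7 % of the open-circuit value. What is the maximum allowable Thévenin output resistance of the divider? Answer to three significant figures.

Loading drop = R_th/(R_th + R_L) ≤ 0.0770, so R_th ≤ R_L · ε/(1−ε) = 6.43 kΩ × 0.0770/0.9230 = 536 Ω.
(Any R1, R2 with R2/(R1+R2) = 0.260 and R1‖R2 ≤ 536 Ω will meet the spec.)

R_th ≤ 536 Ω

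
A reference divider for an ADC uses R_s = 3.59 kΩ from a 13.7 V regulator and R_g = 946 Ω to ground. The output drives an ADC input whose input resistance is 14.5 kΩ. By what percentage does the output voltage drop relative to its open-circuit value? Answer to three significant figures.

4.91 %

The divider's output (Thévenin) resistance is R_s‖R_g = 748.7 Ω.
Fractional drop under load = R_th/(R_th + R_L) = 748.7 / (748.7 + 14500) = 0.04910.
So the output falls by 4.91 %.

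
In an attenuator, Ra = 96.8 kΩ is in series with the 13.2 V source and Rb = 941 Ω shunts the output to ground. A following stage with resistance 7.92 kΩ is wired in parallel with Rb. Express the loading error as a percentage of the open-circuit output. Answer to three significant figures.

10.5 %

The divider's output (Thévenin) resistance is Ra‖Rb = 931.9 Ω.
Fractional drop under load = R_th/(R_th + R_L) = 931.9 / (931.9 + 7920) = 0.1053.
So the output falls by 10.5 %.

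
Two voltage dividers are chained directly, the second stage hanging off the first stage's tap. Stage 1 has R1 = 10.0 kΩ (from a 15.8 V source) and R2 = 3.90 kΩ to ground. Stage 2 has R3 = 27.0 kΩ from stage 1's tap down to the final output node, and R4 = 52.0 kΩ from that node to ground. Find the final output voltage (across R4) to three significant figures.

Stage 2 presents R3+R4 = 79.00 kΩ as a load on stage 1's tap.
Stage 1's lower leg becomes R2‖(R3+R4) = 3.717 kΩ, so V_mid = 15.8 × 3.717/13.72 = 4.281 V.
Stage 2 is itself unloaded: V_out = V_mid × R4/(R3+R4) = 4.281 × 52.0/79.00 = 2.82 V.

V_out ≈ 2.82 V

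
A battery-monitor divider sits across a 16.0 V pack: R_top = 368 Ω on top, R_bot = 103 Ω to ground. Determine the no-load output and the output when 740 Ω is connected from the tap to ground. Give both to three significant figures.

Unloaded: 3.50 V; loaded: 3.16 V

Open-circuit: V = 16.0 × 103/(368 + 103) = 3.50 V.
With the load, R_bot becomes R_bot‖R_L = 90.42 Ω, so V = 16.0 × 90.42/458.4 = 3.16 V.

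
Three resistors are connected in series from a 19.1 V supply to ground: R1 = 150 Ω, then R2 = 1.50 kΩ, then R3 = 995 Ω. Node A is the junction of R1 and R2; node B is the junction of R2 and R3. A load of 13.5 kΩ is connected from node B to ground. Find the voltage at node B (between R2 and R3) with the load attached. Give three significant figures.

At node B, R3 is in parallel with the load: R3‖R_L = 926.7 Ω.
Below node A the resistance is R2 + (R3‖R_L) = 2427 Ω, so V_A = 19.1 × 2427/2577 = 17.99 V.
Then V_B = V_A × (R3‖R_L)/(R2 + R3‖R_L) = 17.99 × 926.7/2427 = 6.87 V.

V ≈ 6.87 V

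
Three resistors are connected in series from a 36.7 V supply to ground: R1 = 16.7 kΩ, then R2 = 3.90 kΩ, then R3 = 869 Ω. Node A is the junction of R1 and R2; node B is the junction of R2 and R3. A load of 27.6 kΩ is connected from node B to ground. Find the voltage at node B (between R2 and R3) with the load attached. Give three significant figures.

At node B, R3 is in parallel with the load: R3‖R_L = 842.5 Ω.
Below node A the resistance is R2 + (R3‖R_L) = 4742 Ω, so V_A = 36.7 × 4742/21440 = 8.117 V.
Then V_B = V_A × (R3‖R_L)/(R2 + R3‖R_L) = 8.117 × 842.5/4742 = 1.44 V.

V ≈ 1.44 V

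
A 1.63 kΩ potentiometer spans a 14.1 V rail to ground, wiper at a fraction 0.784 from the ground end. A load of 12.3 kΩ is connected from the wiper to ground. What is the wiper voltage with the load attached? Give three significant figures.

The wiper splits the pot into (1−α)R = 352.1 Ω above and αR = 1278 Ω below.
Lower section ‖ load = 1158 Ω.
V_wiper = 14.1 × 1158/(352.1 + 1158) = 10.8 V.

V ≈ 10.8 V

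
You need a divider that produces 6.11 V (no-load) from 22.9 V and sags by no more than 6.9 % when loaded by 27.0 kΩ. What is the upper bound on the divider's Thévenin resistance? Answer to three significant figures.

Loading drop = R_th/(R_th + R_L) ≤ 0.0690, so R_th ≤ R_L · ε/(1−ε) = 27.0 kΩ × 0.0690/0.9310 = 2.00 kΩ.
(Any R1, R2 with R2/(R1+R2) = 0.267 and R1‖R2 ≤ 2.00 kΩ will meet the spec.)

R_th ≤ 2.00 kΩ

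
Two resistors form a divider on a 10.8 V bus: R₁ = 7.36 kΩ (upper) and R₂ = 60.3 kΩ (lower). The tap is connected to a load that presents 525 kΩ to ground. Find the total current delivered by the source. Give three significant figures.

I ≈ 0.176 mA

R₂‖R_L = 54.09 kΩ, so the source sees R₁ + R₂‖R_L = 61.45 kΩ.
I = 10.8 V / 61.45 kΩ = 0.176 mA.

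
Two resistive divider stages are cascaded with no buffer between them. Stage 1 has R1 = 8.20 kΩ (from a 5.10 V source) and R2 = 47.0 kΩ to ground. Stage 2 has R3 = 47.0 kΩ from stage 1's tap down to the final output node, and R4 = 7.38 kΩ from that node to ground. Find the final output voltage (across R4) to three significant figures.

Stage 2 presents R3+R4 = 54.38 kΩ as a load on stage 1's tap.
Stage 1's lower leg becomes R2‖(R3+R4) = 25.21 kΩ, so V_mid = 5.10 × 25.21/33.41 = 3.848 V.
Stage 2 is itself unloaded: V_out = V_mid × R4/(R3+R4) = 3.848 × 7.38/54.38 = 0.522 V.

V_out ≈ 0.522 V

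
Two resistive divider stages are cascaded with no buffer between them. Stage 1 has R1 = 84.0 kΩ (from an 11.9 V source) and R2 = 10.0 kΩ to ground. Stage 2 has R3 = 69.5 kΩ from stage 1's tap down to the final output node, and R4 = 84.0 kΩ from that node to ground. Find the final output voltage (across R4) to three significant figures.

V_out ≈ 0.655 V

Stage 2 presents R3+R4 = 153.5 kΩ as a load on stage 1's tap.
Stage 1's lower leg becomes R2‖(R3+R4) = 9.388 kΩ, so V_mid = 11.9 × 9.388/93.39 = 1.196 V.
Stage 2 is itself unloaded: V_out = V_mid × R4/(R3+R4) = 1.196 × 84.0/153.5 = 0.655 V.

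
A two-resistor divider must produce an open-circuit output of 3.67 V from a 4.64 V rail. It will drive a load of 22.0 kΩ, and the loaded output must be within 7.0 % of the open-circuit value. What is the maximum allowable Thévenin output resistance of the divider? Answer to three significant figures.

R_th ≤ 1.66 kΩ

Loading drop = R_th/(R_th + R_L) ≤ 0.0700, so R_th ≤ R_L · ε/(1−ε) = 22.0 kΩ × 0.0700/0.9300 = 1.66 kΩ.
(Any R1, R2 with R2/(R1+R2) = 0.791 and R1‖R2 ≤ 1.66 kΩ will meet the spec.)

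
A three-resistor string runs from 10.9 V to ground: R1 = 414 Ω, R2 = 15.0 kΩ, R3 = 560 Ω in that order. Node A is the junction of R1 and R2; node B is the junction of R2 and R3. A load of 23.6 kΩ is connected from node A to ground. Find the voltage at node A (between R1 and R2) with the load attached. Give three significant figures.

V ≈ 10.4 V

Below node A the series string R2+R3 = 15560 Ω sits in parallel with the 23600 Ω load: 9377 Ω.
V_A = 10.9 × 9377/(414 + 9377) = 10.4 V.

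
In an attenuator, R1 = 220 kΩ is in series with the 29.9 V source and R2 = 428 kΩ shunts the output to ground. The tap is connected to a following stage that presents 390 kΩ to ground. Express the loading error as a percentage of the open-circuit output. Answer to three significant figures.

Unloaded V = 29.9 × 428/648.0 = 19.75 V.
Loaded: R2‖R_L = 204.1 kΩ, giving V = 29.9 × 204.1/424.1 = 14.39 V.
Drop = (19.75 − 14.39) / 19.75 = 27.1 %.

27.1 %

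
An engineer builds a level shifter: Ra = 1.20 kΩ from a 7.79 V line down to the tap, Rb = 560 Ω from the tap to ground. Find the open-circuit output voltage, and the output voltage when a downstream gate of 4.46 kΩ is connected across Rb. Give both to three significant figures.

Unloaded: 2.48 V; loaded: 2.28 V

Open-circuit: V = 7.79 × 560/(1200 + 560) = 2.48 V.
With the load, Rb becomes Rb‖R_L = 497.5 Ω, so V = 7.79 × 497.5/1698 = 2.28 V.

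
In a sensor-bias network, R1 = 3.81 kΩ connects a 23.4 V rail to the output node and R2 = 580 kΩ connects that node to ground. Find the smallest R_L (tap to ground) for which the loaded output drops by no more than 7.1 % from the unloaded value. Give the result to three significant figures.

Output resistance R_th = R1‖R2 = (3.81 × 580)/583.8 = 3.785 kΩ.
The fractional drop is R_th/(R_th + R_L); requiring this ≤ 0.0710 gives R_L ≥ R_th(1/0.0710 − 1) = 3.785 × 13.08 = 49.5 kΩ.

R_L(min) ≈ 49.5 kΩ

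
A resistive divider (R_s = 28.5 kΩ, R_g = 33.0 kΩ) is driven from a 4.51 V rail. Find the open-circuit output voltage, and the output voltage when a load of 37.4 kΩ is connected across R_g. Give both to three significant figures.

Unloaded: 2.42 V; loaded: 1.72 V

Open-circuit: V = 4.51 × 33.0/(28.5 + 33.0) = 2.42 V.
With the load, R_g becomes R_g‖R_L = 17.53 kΩ, so V = 4.51 × 17.53/46.03 = 1.72 V.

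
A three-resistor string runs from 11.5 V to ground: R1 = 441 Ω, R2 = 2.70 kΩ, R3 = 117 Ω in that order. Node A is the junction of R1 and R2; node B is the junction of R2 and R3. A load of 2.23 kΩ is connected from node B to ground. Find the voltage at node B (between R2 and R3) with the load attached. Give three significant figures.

V ≈ 0.393 V

At node B, R3 is in parallel with the load: R3‖R_L = 111.2 Ω.
Below node A the resistance is R2 + (R3‖R_L) = 2811 Ω, so V_A = 11.5 × 2811/3252 = 9.941 V.
Then V_B = V_A × (R3‖R_L)/(R2 + R3‖R_L) = 9.941 × 111.2/2811 = 0.393 V.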